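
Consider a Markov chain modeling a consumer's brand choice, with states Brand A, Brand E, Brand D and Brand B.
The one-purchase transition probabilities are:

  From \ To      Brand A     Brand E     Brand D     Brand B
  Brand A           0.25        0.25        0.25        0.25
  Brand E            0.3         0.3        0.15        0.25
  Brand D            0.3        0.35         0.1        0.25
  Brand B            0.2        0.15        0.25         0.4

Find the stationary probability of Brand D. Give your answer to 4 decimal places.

0.1954

Let the stationary distribution be π with π = πP and π_1 + π_2 + π_3 + π_4 = 1.
π_1 = 0.25·π_1 + 0.3·π_2 + 0.3·π_3 + 0.2·π_4
π_2 = 0.25·π_1 + 0.3·π_2 + 0.35·π_3 + 0.15·π_4
π_3 = 0.25·π_1 + 0.15·π_2 + 0.1·π_3 + 0.25·π_4
Solving with the normalization constraint gives π = (0.2577, 0.2528, 0.1954, 0.2941).
So the stationary probability of Brand D is 0.1954.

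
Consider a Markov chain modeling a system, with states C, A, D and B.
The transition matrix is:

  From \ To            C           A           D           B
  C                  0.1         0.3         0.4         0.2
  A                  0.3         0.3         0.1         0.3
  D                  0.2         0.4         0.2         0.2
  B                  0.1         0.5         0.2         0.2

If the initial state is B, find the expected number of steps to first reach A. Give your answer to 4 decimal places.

Let t(s) be the expected number of steps to first reach A from state s, with t(A) = 0. Conditioning on the first step:
t(C) = 1 + 0.1·t(C) + 0.4·t(D) + 0.2·t(B)
t(D) = 1 + 0.2·t(C) + 0.2·t(D) + 0.2·t(B)
t(B) = 1 + 0.1·t(C) + 0.2·t(D) + 0.2·t(B)
Solving: t(C) = 2.7027, t(D) = 2.4775, t(B) = 2.2072.
Expected steps from B to A: 2.2072.

2.2072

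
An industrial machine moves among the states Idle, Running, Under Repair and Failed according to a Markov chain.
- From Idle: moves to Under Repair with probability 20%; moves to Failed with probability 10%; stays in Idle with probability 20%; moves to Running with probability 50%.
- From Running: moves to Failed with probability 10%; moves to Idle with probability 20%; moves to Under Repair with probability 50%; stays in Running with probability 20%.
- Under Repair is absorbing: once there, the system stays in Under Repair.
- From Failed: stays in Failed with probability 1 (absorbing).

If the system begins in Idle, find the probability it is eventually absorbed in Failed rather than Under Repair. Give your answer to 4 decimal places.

0.2407

Let h(s) be the probability of absorption at Failed starting from transient state s. Then h(Failed) = 1 and h(Under Repair) = 0. By first-step analysis:
h(Idle) = 0.2·h(Idle) + 0.5·h(Running) + 0.2·0 + 0.1·1
h(Running) = 0.2·h(Idle) + 0.2·h(Running) + 0.5·0 + 0.1·1
Solving: h(Idle) = 0.2407, h(Running) = 0.1852.
Starting from Idle, the probability is 0.2407.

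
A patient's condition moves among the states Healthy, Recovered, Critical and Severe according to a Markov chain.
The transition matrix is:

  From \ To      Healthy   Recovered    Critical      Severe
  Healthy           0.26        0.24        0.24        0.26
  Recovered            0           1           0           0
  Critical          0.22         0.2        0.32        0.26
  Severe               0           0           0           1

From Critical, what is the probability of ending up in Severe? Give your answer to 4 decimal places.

0.5542

Let h(s) be the probability of absorption at Severe starting from transient state s. Then h(Severe) = 1 and h(Recovered) = 0. By first-step analysis:
h(Healthy) = 0.26·h(Healthy) + 0.24·0 + 0.24·h(Critical) + 0.26·1
h(Critical) = 0.22·h(Healthy) + 0.2·0 + 0.32·h(Critical) + 0.26·1
Solving: h(Healthy) = 0.5311, h(Critical) = 0.5542.
Starting from Critical, the probability is 0.5542.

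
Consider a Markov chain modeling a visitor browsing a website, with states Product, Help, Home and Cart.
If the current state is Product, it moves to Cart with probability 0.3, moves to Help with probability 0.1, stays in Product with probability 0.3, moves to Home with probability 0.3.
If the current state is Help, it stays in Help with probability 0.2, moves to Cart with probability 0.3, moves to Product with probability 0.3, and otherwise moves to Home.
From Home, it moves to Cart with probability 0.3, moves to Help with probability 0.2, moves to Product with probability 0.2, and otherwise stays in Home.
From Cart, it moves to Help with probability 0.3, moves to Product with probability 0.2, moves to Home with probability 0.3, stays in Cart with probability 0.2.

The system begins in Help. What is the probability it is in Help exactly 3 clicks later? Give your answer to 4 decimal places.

Propagate the distribution vector 3 clicks from Help.
After 0 clicks: (0.0000, 1.0000, 0.0000, 0.0000)
After 1 click: (0.3000, 0.2000, 0.2000, 0.3000)
After 2 clicks: (0.2500, 0.2000, 0.2800, 0.2700)
After 3 clicks: (0.2450, 0.2020, 0.2800, 0.2730)
P(in Help after 3 clicks) = 0.2020

0.2020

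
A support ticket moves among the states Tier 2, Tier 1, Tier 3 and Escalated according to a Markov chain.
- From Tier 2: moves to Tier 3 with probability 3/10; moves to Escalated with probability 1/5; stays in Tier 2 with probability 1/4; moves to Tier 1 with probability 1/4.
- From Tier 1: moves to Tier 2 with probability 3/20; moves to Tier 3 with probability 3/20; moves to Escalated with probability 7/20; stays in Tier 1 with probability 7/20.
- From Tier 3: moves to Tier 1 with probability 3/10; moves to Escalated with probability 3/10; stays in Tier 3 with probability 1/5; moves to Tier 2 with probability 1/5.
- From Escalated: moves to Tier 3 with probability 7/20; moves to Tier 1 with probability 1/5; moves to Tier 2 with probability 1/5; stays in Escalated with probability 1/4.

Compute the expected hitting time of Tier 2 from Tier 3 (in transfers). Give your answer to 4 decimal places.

Let t(s) be the expected number of transfers to first reach Tier 2 from state s, with t(Tier 2) = 0. Conditioning on the first transfer:
t(Tier 1) = 1 + 0.35·t(Tier 1) + 0.15·t(Tier 3) + 0.35·t(Escalated)
t(Tier 3) = 1 + 0.3·t(Tier 1) + 0.2·t(Tier 3) + 0.3·t(Escalated)
t(Escalated) = 1 + 0.2·t(Tier 1) + 0.35·t(Tier 3) + 0.25·t(Escalated)
Solving: t(Tier 1) = 5.6644, t(Tier 3) = 5.3826, t(Escalated) = 5.3557.
Expected transfers from Tier 3 to Tier 2: 5.3826.

5.3826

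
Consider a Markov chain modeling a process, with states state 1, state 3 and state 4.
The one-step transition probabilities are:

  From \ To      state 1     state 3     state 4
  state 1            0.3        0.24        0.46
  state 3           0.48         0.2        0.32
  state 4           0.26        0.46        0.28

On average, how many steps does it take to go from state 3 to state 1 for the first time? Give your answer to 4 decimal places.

Let t(s) be the expected number of steps to first reach state 1 from state s, with t(state 1) = 0. Conditioning on the first step:
t(state 3) = 1 + 0.2·t(state 3) + 0.32·t(state 4)
t(state 4) = 1 + 0.46·t(state 3) + 0.28·t(state 4)
Solving: t(state 3) = 2.4254, t(state 4) = 2.9384.
Expected steps from state 3 to state 1: 2.4254.

2.4254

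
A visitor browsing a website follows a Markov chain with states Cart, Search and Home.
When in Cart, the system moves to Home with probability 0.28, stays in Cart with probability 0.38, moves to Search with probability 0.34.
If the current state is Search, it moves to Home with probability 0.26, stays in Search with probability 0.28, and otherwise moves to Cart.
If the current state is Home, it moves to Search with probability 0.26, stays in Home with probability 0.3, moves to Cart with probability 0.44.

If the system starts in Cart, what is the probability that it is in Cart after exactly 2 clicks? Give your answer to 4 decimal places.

0.4240

Sum over the intermediate state after 1 click:
P = P(Cart→Cart)·P(Cart→Cart) + P(Cart→Search)·P(Search→Cart) + P(Cart→Home)·P(Home→Cart)
  = 0.38×0.38 + 0.34×0.46 + 0.28×0.44
  = 0.1444 + 0.1564 + 0.1232 = 0.4240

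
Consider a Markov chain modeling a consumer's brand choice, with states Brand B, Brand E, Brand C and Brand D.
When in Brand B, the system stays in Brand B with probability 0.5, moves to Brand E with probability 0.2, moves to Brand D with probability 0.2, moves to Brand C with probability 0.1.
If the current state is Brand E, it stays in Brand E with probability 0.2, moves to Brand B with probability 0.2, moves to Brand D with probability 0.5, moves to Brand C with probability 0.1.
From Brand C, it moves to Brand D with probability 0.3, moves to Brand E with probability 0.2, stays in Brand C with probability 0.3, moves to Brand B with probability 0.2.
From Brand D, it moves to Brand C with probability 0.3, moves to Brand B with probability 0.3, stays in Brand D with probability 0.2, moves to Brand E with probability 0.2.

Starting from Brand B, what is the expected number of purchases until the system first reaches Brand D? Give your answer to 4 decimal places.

3.6697

Let t(s) be the expected number of purchases to first reach Brand D from state s, with t(Brand D) = 0. Conditioning on the first purchase:
t(Brand B) = 1 + 0.5·t(Brand B) + 0.2·t(Brand E) + 0.1·t(Brand C)
t(Brand E) = 1 + 0.2·t(Brand B) + 0.2·t(Brand E) + 0.1·t(Brand C)
t(Brand C) = 1 + 0.2·t(Brand B) + 0.2·t(Brand E) + 0.3·t(Brand C)
Solving: t(Brand B) = 3.6697, t(Brand E) = 2.5688, t(Brand C) = 3.2110.
Expected purchases from Brand B to Brand D: 3.6697.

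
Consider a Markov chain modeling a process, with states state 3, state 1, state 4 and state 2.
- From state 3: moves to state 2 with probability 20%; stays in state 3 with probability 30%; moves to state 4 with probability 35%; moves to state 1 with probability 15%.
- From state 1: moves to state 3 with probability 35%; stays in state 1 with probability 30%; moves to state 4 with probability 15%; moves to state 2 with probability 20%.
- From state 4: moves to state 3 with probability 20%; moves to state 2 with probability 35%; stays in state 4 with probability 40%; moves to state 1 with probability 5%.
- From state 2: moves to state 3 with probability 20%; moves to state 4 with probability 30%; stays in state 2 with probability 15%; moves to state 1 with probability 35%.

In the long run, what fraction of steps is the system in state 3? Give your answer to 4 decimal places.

Let the stationary distribution be π with π = πP and π_1 + π_2 + π_3 + π_4 = 1.
π_1 = 0.3·π_1 + 0.35·π_2 + 0.2·π_3 + 0.2·π_4
π_2 = 0.15·π_1 + 0.3·π_2 + 0.05·π_3 + 0.35·π_4
π_3 = 0.35·π_1 + 0.15·π_2 + 0.4·π_3 + 0.3·π_4
Solving with the normalization constraint gives π = (0.2547, 0.1948, 0.3150, 0.2355).
So the stationary probability of state 3 is 0.2547.

0.2547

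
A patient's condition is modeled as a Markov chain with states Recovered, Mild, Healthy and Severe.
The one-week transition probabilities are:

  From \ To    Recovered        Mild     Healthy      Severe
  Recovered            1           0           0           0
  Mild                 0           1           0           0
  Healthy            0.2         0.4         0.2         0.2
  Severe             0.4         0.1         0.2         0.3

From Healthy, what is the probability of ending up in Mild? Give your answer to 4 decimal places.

Let h(s) be the probability of absorption at Mild starting from transient state s. Then h(Mild) = 1 and h(Recovered) = 0. By first-step analysis:
h(Healthy) = 0.2·0 + 0.4·1 + 0.2·h(Healthy) + 0.2·h(Severe)
h(Severe) = 0.4·0 + 0.1·1 + 0.2·h(Healthy) + 0.3·h(Severe)
Solving: h(Healthy) = 0.5769, h(Severe) = 0.3077.
Starting from Healthy, the probability is 0.5769.

0.5769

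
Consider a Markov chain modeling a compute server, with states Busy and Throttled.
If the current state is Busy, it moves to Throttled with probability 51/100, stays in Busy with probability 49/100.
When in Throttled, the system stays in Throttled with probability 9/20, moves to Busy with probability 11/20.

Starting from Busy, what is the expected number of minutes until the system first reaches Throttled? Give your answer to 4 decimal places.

Let t(s) be the expected number of minutes to first reach Throttled from state s, with t(Throttled) = 0. Conditioning on the first minute:
t(Busy) = 1 + 0.49·t(Busy)
Solving: t(Busy) = 1.9608.
Expected minutes from Busy to Throttled: 1.9608.

1.9608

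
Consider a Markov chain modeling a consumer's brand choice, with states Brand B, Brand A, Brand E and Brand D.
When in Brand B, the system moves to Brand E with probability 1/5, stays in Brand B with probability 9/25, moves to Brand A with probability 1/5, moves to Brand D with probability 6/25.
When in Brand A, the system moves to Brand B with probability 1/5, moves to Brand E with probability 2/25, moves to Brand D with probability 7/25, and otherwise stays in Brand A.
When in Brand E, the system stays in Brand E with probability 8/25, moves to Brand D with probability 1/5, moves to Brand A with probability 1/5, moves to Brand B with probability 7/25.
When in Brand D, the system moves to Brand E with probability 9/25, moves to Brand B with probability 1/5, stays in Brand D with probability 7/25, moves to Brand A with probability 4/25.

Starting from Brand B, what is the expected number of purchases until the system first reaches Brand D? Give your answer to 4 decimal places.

Let t(s) be the expected number of purchases to first reach Brand D from state s, with t(Brand D) = 0. Conditioning on the first purchase:
t(Brand B) = 1 + 0.36·t(Brand B) + 0.2·t(Brand A) + 0.2·t(Brand E)
t(Brand A) = 1 + 0.2·t(Brand B) + 0.44·t(Brand A) + 0.08·t(Brand E)
t(Brand E) = 1 + 0.28·t(Brand B) + 0.2·t(Brand A) + 0.32·t(Brand E)
Solving: t(Brand B) = 4.1174, t(Brand A) = 3.8712, t(Brand E) = 4.3046.
Expected purchases from Brand B to Brand D: 4.1174.

4.1174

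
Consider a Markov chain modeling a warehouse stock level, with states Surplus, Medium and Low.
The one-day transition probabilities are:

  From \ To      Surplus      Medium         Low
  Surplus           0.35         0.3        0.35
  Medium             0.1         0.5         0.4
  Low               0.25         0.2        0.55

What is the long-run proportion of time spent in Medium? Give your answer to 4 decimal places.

0.3178

Let the stationary distribution be π with π = πP and π_1 + π_2 + π_3 = 1.
π_1 = 0.35·π_1 + 0.1·π_2 + 0.25·π_3
π_2 = 0.3·π_1 + 0.5·π_2 + 0.2·π_3
Solving with the normalization constraint gives π = (0.2248, 0.3178, 0.4574).
So the stationary probability of Medium is 0.3178.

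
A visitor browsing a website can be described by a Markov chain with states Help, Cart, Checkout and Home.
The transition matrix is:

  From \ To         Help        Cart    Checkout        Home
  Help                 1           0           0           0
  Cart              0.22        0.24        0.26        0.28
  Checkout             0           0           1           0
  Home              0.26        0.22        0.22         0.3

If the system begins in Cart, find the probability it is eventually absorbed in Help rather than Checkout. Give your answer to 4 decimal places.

0.4821

Let h(s) be the probability of absorption at Help starting from transient state s. Then h(Help) = 1 and h(Checkout) = 0. By first-step analysis:
h(Cart) = 0.22·1 + 0.24·h(Cart) + 0.26·0 + 0.28·h(Home)
h(Home) = 0.26·1 + 0.22·h(Cart) + 0.22·0 + 0.3·h(Home)
Solving: h(Cart) = 0.4821, h(Home) = 0.5230.
Starting from Cart, the probability is 0.4821.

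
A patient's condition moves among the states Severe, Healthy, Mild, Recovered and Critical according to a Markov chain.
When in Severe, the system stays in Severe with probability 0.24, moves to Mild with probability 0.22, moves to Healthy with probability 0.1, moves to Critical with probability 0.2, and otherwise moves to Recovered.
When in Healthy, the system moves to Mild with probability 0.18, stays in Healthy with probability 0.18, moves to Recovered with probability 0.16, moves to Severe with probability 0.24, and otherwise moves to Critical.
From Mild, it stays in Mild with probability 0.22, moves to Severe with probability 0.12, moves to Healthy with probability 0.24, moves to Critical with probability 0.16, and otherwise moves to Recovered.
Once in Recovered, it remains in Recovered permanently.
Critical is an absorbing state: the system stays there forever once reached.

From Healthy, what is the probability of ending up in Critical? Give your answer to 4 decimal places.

Let h(s) be the probability of absorption at Critical starting from transient state s. Then h(Critical) = 1 and h(Recovered) = 0. By first-step analysis:
h(Severe) = 0.24·h(Severe) + 0.1·h(Healthy) + 0.22·h(Mild) + 0.24·0 + 0.2·1
h(Healthy) = 0.24·h(Severe) + 0.18·h(Healthy) + 0.18·h(Mild) + 0.16·0 + 0.24·1
h(Mild) = 0.12·h(Severe) + 0.24·h(Healthy) + 0.22·h(Mild) + 0.26·0 + 0.16·1
Solving: h(Severe) = 0.4583, h(Healthy) = 0.5226, h(Mild) = 0.4364.
Starting from Healthy, the probability is 0.5226.

0.5226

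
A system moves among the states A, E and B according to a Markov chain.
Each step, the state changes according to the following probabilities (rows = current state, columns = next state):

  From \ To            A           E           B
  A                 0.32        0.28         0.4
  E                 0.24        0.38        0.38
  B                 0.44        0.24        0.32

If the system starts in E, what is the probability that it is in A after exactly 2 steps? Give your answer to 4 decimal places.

0.3352

Sum over the intermediate state after 1 step:
P = P(E→A)·P(A→A) + P(E→E)·P(E→A) + P(E→B)·P(B→A)
  = 0.24×0.32 + 0.38×0.24 + 0.38×0.44
  = 0.0768 + 0.0912 + 0.1672 = 0.3352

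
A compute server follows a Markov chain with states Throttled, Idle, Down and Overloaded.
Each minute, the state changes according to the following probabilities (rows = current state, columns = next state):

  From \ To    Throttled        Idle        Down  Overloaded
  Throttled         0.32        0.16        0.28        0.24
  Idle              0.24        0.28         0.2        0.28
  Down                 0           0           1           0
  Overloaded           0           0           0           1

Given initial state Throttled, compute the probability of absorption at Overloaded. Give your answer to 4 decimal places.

Let h(s) be the probability of absorption at Overloaded starting from transient state s. Then h(Overloaded) = 1 and h(Down) = 0. By first-step analysis:
h(Throttled) = 0.32·h(Throttled) + 0.16·h(Idle) + 0.28·0 + 0.24·1
h(Idle) = 0.24·h(Throttled) + 0.28·h(Idle) + 0.2·0 + 0.28·1
Solving: h(Throttled) = 0.4823, h(Idle) = 0.5496.
Starting from Throttled, the probability is 0.4823.

0.4823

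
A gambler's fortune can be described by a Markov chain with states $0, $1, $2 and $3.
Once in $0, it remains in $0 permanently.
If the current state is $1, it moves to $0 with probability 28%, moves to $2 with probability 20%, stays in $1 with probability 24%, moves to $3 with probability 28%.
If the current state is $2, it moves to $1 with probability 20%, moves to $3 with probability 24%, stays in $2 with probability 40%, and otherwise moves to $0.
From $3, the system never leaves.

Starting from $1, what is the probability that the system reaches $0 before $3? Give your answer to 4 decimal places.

0.4808

Let h(s) be the probability of absorption at $0 starting from transient state s. Then h($0) = 1 and h($3) = 0. By first-step analysis:
h($1) = 0.28·1 + 0.24·h($1) + 0.2·h($2) + 0.28·0
h($2) = 0.16·1 + 0.2·h($1) + 0.4·h($2) + 0.24·0
Solving: h($1) = 0.4808, h($2) = 0.4269.
Starting from $1, the probability is 0.4808.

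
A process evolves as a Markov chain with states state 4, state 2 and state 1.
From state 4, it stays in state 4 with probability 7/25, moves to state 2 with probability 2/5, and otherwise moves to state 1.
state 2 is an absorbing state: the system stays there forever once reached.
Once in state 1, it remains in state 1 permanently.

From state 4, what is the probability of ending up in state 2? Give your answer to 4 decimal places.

0.5556

Let h(s) be the probability of absorption at state 2 starting from transient state s. Then h(state 2) = 1 and h(state 1) = 0. By first-step analysis:
h(state 4) = 0.28·h(state 4) + 0.4·1 + 0.32·0
Solving: h(state 4) = 0.5556.
Starting from state 4, the probability is 0.5556.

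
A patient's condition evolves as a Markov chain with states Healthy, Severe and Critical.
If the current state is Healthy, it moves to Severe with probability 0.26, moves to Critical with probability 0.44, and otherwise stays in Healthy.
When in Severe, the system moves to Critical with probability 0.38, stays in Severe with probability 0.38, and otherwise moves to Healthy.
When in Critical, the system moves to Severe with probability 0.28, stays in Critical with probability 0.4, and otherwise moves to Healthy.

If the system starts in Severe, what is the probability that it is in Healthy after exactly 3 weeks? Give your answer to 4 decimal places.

0.2892

Propagate the distribution vector 3 weeks from Severe.
After 0 weeks: (0.0000, 1.0000, 0.0000)
After 1 week: (0.2400, 0.3800, 0.3800)
After 2 weeks: (0.2848, 0.3132, 0.4020)
After 3 weeks: (0.2892, 0.3056, 0.4051)
P(in Healthy after 3 weeks) = 0.2892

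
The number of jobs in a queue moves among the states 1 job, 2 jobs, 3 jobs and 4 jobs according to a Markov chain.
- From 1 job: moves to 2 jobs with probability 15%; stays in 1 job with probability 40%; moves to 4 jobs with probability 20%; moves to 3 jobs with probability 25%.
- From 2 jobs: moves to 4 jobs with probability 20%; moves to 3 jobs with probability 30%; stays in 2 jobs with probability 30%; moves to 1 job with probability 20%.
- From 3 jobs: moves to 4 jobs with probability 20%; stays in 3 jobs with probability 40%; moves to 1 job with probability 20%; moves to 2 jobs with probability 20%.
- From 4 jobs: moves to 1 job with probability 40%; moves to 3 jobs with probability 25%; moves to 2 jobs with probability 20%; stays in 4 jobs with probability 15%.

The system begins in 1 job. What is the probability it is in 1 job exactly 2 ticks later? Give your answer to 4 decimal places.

0.3200

Propagate the distribution vector 2 ticks from 1 job.
After 0 ticks: (1.0000, 0.0000, 0.0000, 0.0000)
After 1 tick: (0.4000, 0.1500, 0.2500, 0.2000)
After 2 ticks: (0.3200, 0.1950, 0.2950, 0.1900)
P(in 1 job after 2 ticks) = 0.3200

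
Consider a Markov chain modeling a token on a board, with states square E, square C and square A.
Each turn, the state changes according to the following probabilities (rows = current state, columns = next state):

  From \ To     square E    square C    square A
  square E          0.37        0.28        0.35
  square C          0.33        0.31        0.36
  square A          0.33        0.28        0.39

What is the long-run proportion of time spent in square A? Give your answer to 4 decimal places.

0.3676

Let the stationary distribution be π with π = πP and π_1 + π_2 + π_3 = 1.
π_1 = 0.37·π_1 + 0.33·π_2 + 0.33·π_3
π_2 = 0.28·π_1 + 0.31·π_2 + 0.28·π_3
Solving with the normalization constraint gives π = (0.3438, 0.2887, 0.3676).
So the stationary probability of square A is 0.3676.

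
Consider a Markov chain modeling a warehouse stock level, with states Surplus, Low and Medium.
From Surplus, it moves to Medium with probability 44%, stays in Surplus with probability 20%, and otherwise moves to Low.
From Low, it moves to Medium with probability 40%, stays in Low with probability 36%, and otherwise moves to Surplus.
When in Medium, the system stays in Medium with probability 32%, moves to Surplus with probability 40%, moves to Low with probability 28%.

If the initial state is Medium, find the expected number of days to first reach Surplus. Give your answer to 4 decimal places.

Let t(s) be the expected number of days to first reach Surplus from state s, with t(Surplus) = 0. Conditioning on the first day:
t(Low) = 1 + 0.36·t(Low) + 0.4·t(Medium)
t(Medium) = 1 + 0.28·t(Low) + 0.32·t(Medium)
Solving: t(Low) = 3.3416, t(Medium) = 2.8465.
Expected days from Medium to Surplus: 2.8465.

2.8465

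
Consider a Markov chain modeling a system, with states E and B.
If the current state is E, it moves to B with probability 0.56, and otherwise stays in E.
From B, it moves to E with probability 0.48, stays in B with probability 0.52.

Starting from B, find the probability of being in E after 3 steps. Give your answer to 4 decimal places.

Propagate the distribution vector 3 steps from B.
After 0 steps: (0.0000, 1.0000)
After 1 step: (0.4800, 0.5200)
After 2 steps: (0.4608, 0.5392)
After 3 steps: (0.4616, 0.5384)
P(in E after 3 steps) = 0.4616

0.4616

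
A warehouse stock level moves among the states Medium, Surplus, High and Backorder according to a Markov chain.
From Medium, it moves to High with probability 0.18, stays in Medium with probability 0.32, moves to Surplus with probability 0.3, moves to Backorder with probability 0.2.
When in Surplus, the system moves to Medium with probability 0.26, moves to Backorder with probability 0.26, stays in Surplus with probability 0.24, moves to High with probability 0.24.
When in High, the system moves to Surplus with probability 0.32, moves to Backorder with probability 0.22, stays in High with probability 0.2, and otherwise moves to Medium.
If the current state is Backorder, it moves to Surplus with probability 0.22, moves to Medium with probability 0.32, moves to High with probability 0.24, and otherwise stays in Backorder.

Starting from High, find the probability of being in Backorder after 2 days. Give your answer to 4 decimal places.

0.2276

Propagate the distribution vector 2 days from High.
After 0 days: (0.0000, 0.0000, 1.0000, 0.0000)
After 1 day: (0.2600, 0.3200, 0.2000, 0.2200)
After 2 days: (0.2888, 0.2672, 0.2164, 0.2276)
P(in Backorder after 2 days) = 0.2276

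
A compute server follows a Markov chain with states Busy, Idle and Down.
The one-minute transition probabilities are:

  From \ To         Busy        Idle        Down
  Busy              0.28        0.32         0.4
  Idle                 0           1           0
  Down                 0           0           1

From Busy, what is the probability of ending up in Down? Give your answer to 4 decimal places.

Let h(s) be the probability of absorption at Down starting from transient state s. Then h(Down) = 1 and h(Idle) = 0. By first-step analysis:
h(Busy) = 0.28·h(Busy) + 0.32·0 + 0.4·1
Solving: h(Busy) = 0.5556.
Starting from Busy, the probability is 0.5556.

0.5556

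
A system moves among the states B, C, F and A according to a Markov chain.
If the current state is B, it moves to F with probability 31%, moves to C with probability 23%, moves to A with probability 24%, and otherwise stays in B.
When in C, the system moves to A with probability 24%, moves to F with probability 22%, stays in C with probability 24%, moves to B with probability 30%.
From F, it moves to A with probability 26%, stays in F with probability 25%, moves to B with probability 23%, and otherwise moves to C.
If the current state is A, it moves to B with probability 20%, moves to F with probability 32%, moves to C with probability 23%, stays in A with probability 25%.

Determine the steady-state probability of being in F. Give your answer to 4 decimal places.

0.2744

Let the stationary distribution be π with π = πP and π_1 + π_2 + π_3 + π_4 = 1.
π_1 = 0.22·π_1 + 0.3·π_2 + 0.23·π_3 + 0.2·π_4
π_2 = 0.23·π_1 + 0.24·π_2 + 0.26·π_3 + 0.23·π_4
π_3 = 0.31·π_1 + 0.22·π_2 + 0.25·π_3 + 0.32·π_4
Solving with the normalization constraint gives π = (0.2370, 0.2406, 0.2744, 0.2480).
So the stationary probability of F is 0.2744.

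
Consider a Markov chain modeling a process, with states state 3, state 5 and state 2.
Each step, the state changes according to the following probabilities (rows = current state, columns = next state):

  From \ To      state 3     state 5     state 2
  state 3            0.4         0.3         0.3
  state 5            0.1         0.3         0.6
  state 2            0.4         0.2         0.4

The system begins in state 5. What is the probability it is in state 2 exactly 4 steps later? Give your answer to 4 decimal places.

0.4182

Propagate the distribution vector 4 steps from state 5.
After 0 steps: (0.0000, 1.0000, 0.0000)
After 1 step: (0.1000, 0.3000, 0.6000)
After 2 steps: (0.3100, 0.2400, 0.4500)
After 3 steps: (0.3280, 0.2550, 0.4170)
After 4 steps: (0.3235, 0.2583, 0.4182)
P(in state 2 after 4 steps) = 0.4182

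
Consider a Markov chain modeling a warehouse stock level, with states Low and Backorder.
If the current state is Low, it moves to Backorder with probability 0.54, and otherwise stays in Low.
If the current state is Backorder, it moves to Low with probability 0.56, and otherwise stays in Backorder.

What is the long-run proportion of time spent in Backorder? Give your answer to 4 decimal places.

0.4909

Let the stationary distribution be π with π = πP and π_1 + π_2 = 1.
π_1 = 0.46·π_1 + 0.56·π_2
Solving with the normalization constraint gives π = (0.5091, 0.4909).
So the stationary probability of Backorder is 0.4909.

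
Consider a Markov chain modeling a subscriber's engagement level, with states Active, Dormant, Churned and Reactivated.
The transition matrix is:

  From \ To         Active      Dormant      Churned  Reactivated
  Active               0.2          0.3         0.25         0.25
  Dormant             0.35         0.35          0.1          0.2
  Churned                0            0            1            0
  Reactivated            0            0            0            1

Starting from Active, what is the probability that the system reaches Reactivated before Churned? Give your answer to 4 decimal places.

0.5361

Let h(s) be the probability of absorption at Reactivated starting from transient state s. Then h(Reactivated) = 1 and h(Churned) = 0. By first-step analysis:
h(Active) = 0.2·h(Active) + 0.3·h(Dormant) + 0.25·0 + 0.25·1
h(Dormant) = 0.35·h(Active) + 0.35·h(Dormant) + 0.1·0 + 0.2·1
Solving: h(Active) = 0.5361, h(Dormant) = 0.5964.
Starting from Active, the probability is 0.5361.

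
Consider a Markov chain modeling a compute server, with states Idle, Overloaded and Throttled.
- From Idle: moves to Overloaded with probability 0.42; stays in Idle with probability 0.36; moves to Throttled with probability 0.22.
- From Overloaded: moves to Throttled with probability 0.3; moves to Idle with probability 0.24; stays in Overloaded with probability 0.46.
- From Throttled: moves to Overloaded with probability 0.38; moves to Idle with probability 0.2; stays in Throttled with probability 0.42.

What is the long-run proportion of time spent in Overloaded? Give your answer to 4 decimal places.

0.4243

Let the stationary distribution be π with π = πP and π_1 + π_2 + π_3 = 1.
π_1 = 0.36·π_1 + 0.24·π_2 + 0.2·π_3
π_2 = 0.42·π_1 + 0.46·π_2 + 0.38·π_3
Solving with the normalization constraint gives π = (0.2583, 0.4243, 0.3174).
So the stationary probability of Overloaded is 0.4243.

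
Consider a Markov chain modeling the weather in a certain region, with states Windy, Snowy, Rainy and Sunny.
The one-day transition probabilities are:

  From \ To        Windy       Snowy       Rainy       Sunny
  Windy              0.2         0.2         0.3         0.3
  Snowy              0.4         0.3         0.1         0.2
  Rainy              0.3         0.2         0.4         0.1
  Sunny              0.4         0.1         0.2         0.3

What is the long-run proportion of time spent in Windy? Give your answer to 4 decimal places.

Let the stationary distribution be π with π = πP and π_1 + π_2 + π_3 + π_4 = 1.
π_1 = 0.2·π_1 + 0.4·π_2 + 0.3·π_3 + 0.4·π_4
π_2 = 0.2·π_1 + 0.3·π_2 + 0.2·π_3 + 0.1·π_4
π_3 = 0.3·π_1 + 0.1·π_2 + 0.4·π_3 + 0.2·π_4
Solving with the normalization constraint gives π = (0.3113, 0.1970, 0.2643, 0.2274).
So the stationary probability of Windy is 0.3113.

0.3113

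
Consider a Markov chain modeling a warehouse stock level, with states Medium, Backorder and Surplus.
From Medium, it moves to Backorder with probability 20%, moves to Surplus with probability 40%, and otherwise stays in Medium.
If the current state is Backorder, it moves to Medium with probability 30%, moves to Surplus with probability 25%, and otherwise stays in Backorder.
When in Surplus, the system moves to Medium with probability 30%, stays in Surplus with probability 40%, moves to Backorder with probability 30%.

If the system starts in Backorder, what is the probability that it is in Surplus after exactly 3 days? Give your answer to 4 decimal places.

0.3494

Propagate the distribution vector 3 days from Backorder.
After 0 days: (0.0000, 1.0000, 0.0000)
After 1 day: (0.3000, 0.4500, 0.2500)
After 2 days: (0.3300, 0.3375, 0.3325)
After 3 days: (0.3330, 0.3176, 0.3494)
P(in Surplus after 3 days) = 0.3494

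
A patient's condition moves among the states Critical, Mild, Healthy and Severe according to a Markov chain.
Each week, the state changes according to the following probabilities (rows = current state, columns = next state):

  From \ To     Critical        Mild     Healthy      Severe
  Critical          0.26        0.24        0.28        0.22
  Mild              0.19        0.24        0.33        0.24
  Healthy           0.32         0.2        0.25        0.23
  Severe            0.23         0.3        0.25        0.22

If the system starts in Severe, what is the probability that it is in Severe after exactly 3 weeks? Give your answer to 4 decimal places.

Propagate the distribution vector 3 weeks from Severe.
After 0 weeks: (0.0000, 0.0000, 0.0000, 1.0000)
After 1 week: (0.2300, 0.3000, 0.2500, 0.2200)
After 2 weeks: (0.2474, 0.2432, 0.2809, 0.2285)
After 3 weeks: (0.2530, 0.2425, 0.2769, 0.2277)
P(in Severe after 3 weeks) = 0.2277

0.2277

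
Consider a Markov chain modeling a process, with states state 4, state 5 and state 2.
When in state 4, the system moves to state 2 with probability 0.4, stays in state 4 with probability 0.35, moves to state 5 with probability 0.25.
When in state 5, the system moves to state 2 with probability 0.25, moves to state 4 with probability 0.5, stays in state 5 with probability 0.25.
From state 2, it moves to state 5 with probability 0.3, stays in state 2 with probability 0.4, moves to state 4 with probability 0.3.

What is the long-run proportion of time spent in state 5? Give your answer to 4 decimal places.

0.2680

Let the stationary distribution be π with π = πP and π_1 + π_2 + π_3 = 1.
π_1 = 0.35·π_1 + 0.5·π_2 + 0.3·π_3
π_2 = 0.25·π_1 + 0.25·π_2 + 0.3·π_3
Solving with the normalization constraint gives π = (0.3722, 0.2680, 0.3598).
So the stationary probability of state 5 is 0.2680.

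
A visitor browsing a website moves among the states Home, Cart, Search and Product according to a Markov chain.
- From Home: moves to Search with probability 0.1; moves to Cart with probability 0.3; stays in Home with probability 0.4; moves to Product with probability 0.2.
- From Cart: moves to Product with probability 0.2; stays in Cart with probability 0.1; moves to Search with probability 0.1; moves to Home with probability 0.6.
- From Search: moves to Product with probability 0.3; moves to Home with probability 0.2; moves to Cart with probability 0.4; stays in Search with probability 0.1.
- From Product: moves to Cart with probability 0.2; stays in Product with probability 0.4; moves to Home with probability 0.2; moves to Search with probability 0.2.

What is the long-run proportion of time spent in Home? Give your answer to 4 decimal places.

Let the stationary distribution be π with π = πP and π_1 + π_2 + π_3 + π_4 = 1.
π_1 = 0.4·π_1 + 0.6·π_2 + 0.2·π_3 + 0.2·π_4
π_2 = 0.3·π_1 + 0.1·π_2 + 0.4·π_3 + 0.2·π_4
π_3 = 0.1·π_1 + 0.1·π_2 + 0.1·π_3 + 0.2·π_4
Solving with the normalization constraint gives π = (0.3692, 0.2384, 0.1266, 0.2658).
So the stationary probability of Home is 0.3692.

0.3692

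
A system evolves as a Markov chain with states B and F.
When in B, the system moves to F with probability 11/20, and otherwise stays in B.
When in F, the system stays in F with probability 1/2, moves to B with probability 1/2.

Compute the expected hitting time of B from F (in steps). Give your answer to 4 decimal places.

2.0000

Let t(s) be the expected number of steps to first reach B from state s, with t(B) = 0. Conditioning on the first step:
t(F) = 1 + 0.5·t(F)
Solving: t(F) = 2.0000.
Expected steps from F to B: 2.0000.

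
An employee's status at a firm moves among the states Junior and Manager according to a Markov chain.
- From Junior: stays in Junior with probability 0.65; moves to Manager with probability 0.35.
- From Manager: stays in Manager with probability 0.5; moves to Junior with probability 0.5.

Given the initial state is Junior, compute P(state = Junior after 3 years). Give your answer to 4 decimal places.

0.5896

Propagate the distribution vector 3 years from Junior.
After 0 years: (1.0000, 0.0000)
After 1 year: (0.6500, 0.3500)
After 2 years: (0.5975, 0.4025)
After 3 years: (0.5896, 0.4104)
P(in Junior after 3 years) = 0.5896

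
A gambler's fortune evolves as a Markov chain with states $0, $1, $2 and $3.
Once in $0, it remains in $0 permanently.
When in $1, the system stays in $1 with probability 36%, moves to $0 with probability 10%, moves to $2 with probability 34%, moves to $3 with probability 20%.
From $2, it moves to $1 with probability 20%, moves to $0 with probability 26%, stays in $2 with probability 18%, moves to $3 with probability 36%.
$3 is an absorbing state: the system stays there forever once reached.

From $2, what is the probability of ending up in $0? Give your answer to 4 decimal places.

0.4081

Let h(s) be the probability of absorption at $0 starting from transient state s. Then h($0) = 1 and h($3) = 0. By first-step analysis:
h($1) = 0.1·1 + 0.36·h($1) + 0.34·h($2) + 0.2·0
h($2) = 0.26·1 + 0.2·h($1) + 0.18·h($2) + 0.36·0
Solving: h($1) = 0.3730, h($2) = 0.4081.
Starting from $2, the probability is 0.4081.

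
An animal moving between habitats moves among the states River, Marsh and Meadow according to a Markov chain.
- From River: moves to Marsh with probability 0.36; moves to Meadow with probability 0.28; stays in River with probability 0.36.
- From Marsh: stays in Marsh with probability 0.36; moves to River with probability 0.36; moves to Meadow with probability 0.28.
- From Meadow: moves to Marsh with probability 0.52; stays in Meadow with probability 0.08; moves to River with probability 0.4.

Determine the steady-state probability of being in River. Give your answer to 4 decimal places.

0.3693

Let the stationary distribution be π with π = πP and π_1 + π_2 + π_3 = 1.
π_1 = 0.36·π_1 + 0.36·π_2 + 0.4·π_3
π_2 = 0.36·π_1 + 0.36·π_2 + 0.52·π_3
Solving with the normalization constraint gives π = (0.3693, 0.3973, 0.2333).
So the stationary probability of River is 0.3693.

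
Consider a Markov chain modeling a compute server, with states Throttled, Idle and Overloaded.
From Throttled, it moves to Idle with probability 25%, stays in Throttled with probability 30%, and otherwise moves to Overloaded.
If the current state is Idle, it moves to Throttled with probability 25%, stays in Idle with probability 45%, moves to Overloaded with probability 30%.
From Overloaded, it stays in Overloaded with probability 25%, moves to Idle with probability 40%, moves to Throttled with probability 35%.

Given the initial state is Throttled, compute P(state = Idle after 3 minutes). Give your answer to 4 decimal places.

Propagate the distribution vector 3 minutes from Throttled.
After 0 minutes: (1.0000, 0.0000, 0.0000)
After 1 minute: (0.3000, 0.2500, 0.4500)
After 2 minutes: (0.3100, 0.3675, 0.3225)
After 3 minutes: (0.2978, 0.3719, 0.3304)
P(in Idle after 3 minutes) = 0.3719

0.3719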